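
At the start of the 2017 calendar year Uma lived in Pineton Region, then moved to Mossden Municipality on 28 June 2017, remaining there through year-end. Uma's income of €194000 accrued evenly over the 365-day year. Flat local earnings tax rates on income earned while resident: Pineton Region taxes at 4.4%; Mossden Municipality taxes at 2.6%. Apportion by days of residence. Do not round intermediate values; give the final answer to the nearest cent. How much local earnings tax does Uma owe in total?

Pineton Region, 1 January – 27 June 2017: 178 days → €194000 × 4.4% × 178/365 = €4162.7616
Mossden Municipality, 28 June – 31 December 2017: 187 days → €194000 × 2.6% × 187/365 = €2584.1863
Total = €6746.9479

€6746.95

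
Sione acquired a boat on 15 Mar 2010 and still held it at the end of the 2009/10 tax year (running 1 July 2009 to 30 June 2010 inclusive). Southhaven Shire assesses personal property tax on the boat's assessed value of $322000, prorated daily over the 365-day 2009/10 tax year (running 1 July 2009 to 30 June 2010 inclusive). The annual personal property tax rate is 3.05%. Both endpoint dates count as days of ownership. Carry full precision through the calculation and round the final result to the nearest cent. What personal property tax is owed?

Days held (15 Mar – 30 Jun 2010): 108 out of 365
Tax = $322000 × 3.05% × 108/365 = $2905.9397

$2905.94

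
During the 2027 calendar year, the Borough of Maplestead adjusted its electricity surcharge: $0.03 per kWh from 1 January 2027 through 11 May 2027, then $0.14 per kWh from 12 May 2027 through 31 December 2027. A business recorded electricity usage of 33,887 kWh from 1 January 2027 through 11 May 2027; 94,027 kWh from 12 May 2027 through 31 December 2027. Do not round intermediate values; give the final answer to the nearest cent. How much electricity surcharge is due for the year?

$14,180.39

1 January – 11 May 2027: 33,887 kWh at $0.03/kWh → $1,016.61
12 May – 31 December 2027: 94,027 kWh at $0.14/kWh → $13,163.78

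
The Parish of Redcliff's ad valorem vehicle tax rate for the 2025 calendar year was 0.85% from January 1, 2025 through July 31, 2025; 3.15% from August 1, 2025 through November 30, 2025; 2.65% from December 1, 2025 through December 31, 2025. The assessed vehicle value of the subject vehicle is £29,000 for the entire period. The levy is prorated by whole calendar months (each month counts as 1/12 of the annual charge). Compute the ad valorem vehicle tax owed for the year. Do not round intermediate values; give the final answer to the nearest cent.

January 1 – July 31, 2025: 7 months at 0.85% → £29,000 × 0.85% × 7/12 = £143.7917
August 1 – November 30, 2025: 4 months at 3.15% → £29,000 × 3.15% × 4/12 = £304.5000
December 1 – December 31, 2025: 1 month at 2.65% → £29,000 × 2.65% × 1/12 = £64.0417
Total = £512.3333

£512.33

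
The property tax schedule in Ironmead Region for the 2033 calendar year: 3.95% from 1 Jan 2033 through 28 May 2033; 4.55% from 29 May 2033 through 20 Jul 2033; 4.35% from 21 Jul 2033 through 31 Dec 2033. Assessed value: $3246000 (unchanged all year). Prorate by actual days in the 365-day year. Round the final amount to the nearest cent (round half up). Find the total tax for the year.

$136878.93

1 Jan – 28 May 2033: 148 days at 3.95% → $3246000 × 3.95% × 148/365 = $51989.3589
29 May – 20 Jul 2033: 53 days at 4.55% → $3246000 × 4.55% × 53/365 = $21445.8329
21 Jul – 31 Dec 2033: 164 days at 4.35% → $3246000 × 4.35% × 164/365 = $63443.7370
Total = $136878.9288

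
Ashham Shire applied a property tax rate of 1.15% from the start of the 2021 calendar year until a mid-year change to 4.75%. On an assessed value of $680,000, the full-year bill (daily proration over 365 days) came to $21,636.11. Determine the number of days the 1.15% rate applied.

Let d = days at the first rate; then 365 − d days at the second rate.
$680,000 × [1.15%·d + 4.75%·(365−d)] / 365 = $21,636.11
Solving gives d = 159, so the new rate took effect on 9 June 2021.

159 days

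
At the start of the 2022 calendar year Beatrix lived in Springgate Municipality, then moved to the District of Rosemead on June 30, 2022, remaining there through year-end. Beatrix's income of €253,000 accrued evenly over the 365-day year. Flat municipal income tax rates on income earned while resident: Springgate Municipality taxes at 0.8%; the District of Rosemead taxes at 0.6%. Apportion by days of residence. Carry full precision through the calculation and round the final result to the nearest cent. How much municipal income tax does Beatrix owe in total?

€1,767.53

Springgate Municipality, January 1 – June 29, 2022: 180 days → €253,000 × 0.8% × 180/365 = €998.1370
The District of Rosemead, June 30 – December 31, 2022: 185 days → €253,000 × 0.6% × 185/365 = €769.3973
Total = €1,767.5342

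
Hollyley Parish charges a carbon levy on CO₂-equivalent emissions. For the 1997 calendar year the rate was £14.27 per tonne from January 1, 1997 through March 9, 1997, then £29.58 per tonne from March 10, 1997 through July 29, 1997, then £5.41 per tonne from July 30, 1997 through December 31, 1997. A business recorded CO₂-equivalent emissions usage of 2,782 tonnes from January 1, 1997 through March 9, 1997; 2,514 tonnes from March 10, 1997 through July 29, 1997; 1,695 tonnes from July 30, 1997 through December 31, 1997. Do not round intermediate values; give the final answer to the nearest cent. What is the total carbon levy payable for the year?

£123,233.21

January 1 – March 9, 1997: 2,782 tonnes at £14.27/tonne → £39,699.14
March 10 – July 29, 1997: 2,514 tonnes at £29.58/tonne → £74,364.12
July 30 – December 31, 1997: 1,695 tonnes at £5.41/tonne → £9,169.95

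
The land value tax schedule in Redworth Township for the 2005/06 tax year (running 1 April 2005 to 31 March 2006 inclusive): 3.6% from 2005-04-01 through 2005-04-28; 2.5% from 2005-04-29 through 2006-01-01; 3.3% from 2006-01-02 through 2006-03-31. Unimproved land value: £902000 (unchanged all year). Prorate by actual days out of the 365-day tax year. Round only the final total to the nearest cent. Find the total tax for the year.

2005-04-01 to 2005-04-28: 28 days at 3.6% → £902000 × 3.6% × 28/365 = £2491.0027
2005-04-29 to 2006-01-01: 248 days at 2.5% → £902000 × 2.5% × 248/365 = £15321.6438
2006-01-02 to 2006-03-31: 89 days at 3.3% → £902000 × 3.3% × 89/365 = £7258.0110
Total = £25070.6575

£25070.66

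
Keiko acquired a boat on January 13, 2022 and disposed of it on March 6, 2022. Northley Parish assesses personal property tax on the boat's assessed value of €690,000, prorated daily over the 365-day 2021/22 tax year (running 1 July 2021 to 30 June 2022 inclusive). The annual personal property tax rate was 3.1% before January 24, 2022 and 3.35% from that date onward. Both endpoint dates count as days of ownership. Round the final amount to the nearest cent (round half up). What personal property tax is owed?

January 13 – January 23, 2022: 11 days at 3.1% → €690,000 × 3.1% × 11/365 = €644.6301
January 24 – March 6, 2022: 42 days at 3.35% → €690,000 × 3.35% × 42/365 = €2,659.8082
Total = €3,304.4384

€3,304.44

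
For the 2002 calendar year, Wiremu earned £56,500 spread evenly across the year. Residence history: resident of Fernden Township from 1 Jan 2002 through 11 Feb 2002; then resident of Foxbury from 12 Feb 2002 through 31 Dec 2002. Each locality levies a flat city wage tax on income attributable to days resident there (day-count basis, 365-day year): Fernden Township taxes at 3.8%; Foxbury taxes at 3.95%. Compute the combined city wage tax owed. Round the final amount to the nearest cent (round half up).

£2,222.00

Fernden Township, 1 Jan – 11 Feb 2002: 42 days → £56,500 × 3.8% × 42/365 = £247.0521
Foxbury, 12 Feb – 31 Dec 2002: 323 days → £56,500 × 3.95% × 323/365 = £1,974.9459
Total = £2,221.9979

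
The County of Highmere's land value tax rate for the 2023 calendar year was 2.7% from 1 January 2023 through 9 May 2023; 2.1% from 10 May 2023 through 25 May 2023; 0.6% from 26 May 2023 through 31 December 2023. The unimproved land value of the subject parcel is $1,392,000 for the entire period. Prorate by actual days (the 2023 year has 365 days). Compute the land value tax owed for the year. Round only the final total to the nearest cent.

1 January – 9 May 2023: 129 days at 2.7% → $1,392,000 × 2.7% × 129/365 = $13,283.1123
10 May – 25 May 2023: 16 days at 2.1% → $1,392,000 × 2.1% × 16/365 = $1,281.4027
26 May – 31 December 2023: 220 days at 0.6% → $1,392,000 × 0.6% × 220/365 = $5,034.0822
Total = $19,598.5973

$19,598.60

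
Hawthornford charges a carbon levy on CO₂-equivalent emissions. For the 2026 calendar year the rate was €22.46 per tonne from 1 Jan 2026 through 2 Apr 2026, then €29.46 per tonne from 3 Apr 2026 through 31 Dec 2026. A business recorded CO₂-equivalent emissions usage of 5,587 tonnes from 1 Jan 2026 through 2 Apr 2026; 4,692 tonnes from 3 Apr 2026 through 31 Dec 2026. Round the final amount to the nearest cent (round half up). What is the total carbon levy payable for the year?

1 Jan – 2 Apr 2026: 5,587 tonnes at €22.46/tonne → €125,484.02
3 Apr – 31 Dec 2026: 4,692 tonnes at €29.46/tonne → €138,226.32

€263,710.34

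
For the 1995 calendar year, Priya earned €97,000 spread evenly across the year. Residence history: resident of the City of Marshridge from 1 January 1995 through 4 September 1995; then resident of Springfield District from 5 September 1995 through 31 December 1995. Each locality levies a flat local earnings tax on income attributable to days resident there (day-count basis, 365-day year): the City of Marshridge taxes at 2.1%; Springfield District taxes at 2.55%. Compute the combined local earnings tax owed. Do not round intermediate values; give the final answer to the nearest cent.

The City of Marshridge, 1 January – 4 September 1995: 247 days → €97,000 × 2.1% × 247/365 = €1,378.4630
Springfield District, 5 September – 31 December 1995: 118 days → €97,000 × 2.55% × 118/365 = €799.6521
Total = €2,178.1151

€2,178.12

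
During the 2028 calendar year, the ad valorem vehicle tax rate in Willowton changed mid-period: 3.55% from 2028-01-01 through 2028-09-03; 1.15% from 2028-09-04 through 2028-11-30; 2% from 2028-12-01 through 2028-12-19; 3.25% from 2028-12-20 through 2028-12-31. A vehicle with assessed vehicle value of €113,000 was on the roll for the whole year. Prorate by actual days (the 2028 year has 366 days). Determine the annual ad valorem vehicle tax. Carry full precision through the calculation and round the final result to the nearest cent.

€3,257.39

2028-01-01 to 2028-09-03: 247 days at 3.55% → €113,000 × 3.55% × 247/366 = €2,707.2145
2028-09-04 to 2028-11-30: 88 days at 1.15% → €113,000 × 1.15% × 88/366 = €312.4481
2028-12-01 to 2028-12-19: 19 days at 2% → €113,000 × 2% × 19/366 = €117.3224
2028-12-20 to 2028-12-31: 12 days at 3.25% → €113,000 × 3.25% × 12/366 = €120.4098
Total = €3,257.3948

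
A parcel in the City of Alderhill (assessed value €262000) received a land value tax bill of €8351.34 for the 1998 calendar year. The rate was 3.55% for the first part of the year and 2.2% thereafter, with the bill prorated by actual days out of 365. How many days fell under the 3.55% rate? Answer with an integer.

267 days

Let d = days at the first rate; then 365 − d days at the second rate.
€262000 × [3.55%·d + 2.2%·(365−d)] / 365 = €8351.34
Solving gives d = 267, so the new rate took effect on 25 September 1998.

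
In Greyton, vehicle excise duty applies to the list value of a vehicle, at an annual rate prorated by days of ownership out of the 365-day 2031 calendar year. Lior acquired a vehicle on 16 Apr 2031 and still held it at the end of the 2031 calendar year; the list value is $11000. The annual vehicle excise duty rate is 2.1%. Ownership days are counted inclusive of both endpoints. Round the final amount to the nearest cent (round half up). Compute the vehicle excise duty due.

$164.55

Days held (16 Apr – 31 Dec 2031): 260 out of 365
Tax = $11000 × 2.1% × 260/365 = $164.5479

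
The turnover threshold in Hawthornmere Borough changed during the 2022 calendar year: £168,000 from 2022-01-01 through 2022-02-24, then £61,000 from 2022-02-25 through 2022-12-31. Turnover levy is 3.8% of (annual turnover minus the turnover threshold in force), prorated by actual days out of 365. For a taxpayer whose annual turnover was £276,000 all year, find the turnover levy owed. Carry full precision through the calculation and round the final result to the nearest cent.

£7,557.32

2022-01-01 to 2022-02-24: 55 days, exemption £168,000 → (£276,000 − £168,000) × 3.8% × 55/365 = £618.4110
2022-02-25 to 2022-12-31: 310 days, exemption £61,000 → (£276,000 − £61,000) × 3.8% × 310/365 = £6,938.9041
Total = £7,557.3151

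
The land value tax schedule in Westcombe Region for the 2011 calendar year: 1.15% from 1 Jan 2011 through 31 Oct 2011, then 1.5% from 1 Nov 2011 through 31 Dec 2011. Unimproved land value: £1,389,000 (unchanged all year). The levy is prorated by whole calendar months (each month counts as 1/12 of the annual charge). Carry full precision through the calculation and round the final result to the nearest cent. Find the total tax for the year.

1 Jan – 31 Oct 2011: 10 months at 1.15% → £1,389,000 × 1.15% × 10/12 = £13,311.2500
1 Nov – 31 Dec 2011: 2 months at 1.5% → £1,389,000 × 1.5% × 2/12 = £3,472.5000
Total = £16,783.7500

£16,783.75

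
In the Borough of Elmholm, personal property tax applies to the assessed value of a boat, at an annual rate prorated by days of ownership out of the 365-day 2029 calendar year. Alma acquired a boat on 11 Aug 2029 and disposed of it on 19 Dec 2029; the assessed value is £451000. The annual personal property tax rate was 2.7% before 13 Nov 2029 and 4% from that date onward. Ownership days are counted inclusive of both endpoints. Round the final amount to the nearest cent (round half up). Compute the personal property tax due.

11 Aug – 12 Nov 2029: 94 days at 2.7% → £451000 × 2.7% × 94/365 = £3135.9945
13 Nov – 19 Dec 2029: 37 days at 4% → £451000 × 4% × 37/365 = £1828.7123
Total = £4964.7068

£4964.71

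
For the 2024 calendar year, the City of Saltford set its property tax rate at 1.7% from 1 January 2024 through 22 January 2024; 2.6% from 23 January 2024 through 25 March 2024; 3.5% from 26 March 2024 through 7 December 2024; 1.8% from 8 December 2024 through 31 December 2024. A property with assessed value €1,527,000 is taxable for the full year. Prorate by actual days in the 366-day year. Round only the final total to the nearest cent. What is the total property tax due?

1 January – 22 January 2024: 22 days at 1.7% → €1,527,000 × 1.7% × 22/366 = €1,560.3770
23 January – 25 March 2024: 63 days at 2.6% → €1,527,000 × 2.6% × 63/366 = €6,833.9508
26 March – 7 December 2024: 257 days at 3.5% → €1,527,000 × 3.5% × 257/366 = €37,528.3197
8 December – 31 December 2024: 24 days at 1.8% → €1,527,000 × 1.8% × 24/366 = €1,802.3607
Total = €47,725.0082

€47,725.01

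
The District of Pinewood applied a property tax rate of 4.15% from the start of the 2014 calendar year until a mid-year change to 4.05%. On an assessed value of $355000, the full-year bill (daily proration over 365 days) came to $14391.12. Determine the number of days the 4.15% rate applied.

Let d = days at the first rate; then 365 − d days at the second rate.
$355000 × [4.15%·d + 4.05%·(365−d)] / 365 = $14391.12
Solving gives d = 14, so the new rate took effect on January 15, 2014.

14 days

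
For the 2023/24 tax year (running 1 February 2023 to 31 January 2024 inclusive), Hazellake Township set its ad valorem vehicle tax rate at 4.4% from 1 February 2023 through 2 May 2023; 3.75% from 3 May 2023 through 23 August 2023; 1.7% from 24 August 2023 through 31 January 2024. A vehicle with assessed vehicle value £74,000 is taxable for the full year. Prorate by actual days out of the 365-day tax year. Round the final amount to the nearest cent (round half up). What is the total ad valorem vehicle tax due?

1 February – 2 May 2023: 91 days at 4.4% → £74,000 × 4.4% × 91/365 = £811.7699
3 May – 23 August 2023: 113 days at 3.75% → £74,000 × 3.75% × 113/365 = £859.1096
24 August 2023 – 31 January 2024: 161 days at 1.7% → £74,000 × 1.7% × 161/365 = £554.8986
Total = £2,225.7781

£2,225.78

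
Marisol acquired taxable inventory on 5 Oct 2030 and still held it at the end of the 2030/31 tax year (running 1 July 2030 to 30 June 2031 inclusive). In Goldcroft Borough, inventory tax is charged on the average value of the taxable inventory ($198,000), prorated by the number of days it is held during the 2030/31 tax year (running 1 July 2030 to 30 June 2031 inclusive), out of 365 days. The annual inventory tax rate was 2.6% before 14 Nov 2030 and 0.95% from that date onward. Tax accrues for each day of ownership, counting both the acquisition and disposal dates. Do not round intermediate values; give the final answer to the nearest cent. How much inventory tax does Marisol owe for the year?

$1,744.30

5 Oct – 13 Nov 2030: 40 days at 2.6% → $198,000 × 2.6% × 40/365 = $564.1644
14 Nov 2030 – 30 Jun 2031: 229 days at 0.95% → $198,000 × 0.95% × 229/365 = $1,180.1342
Total = $1,744.2986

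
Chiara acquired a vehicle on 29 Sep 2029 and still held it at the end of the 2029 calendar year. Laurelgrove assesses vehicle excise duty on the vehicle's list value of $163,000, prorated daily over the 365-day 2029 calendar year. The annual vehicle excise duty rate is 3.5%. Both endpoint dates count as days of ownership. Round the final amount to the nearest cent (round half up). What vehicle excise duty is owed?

$1,469.23

Days held (29 Sep – 31 Dec 2029): 94 out of 365
Tax = $163,000 × 3.5% × 94/365 = $1,469.2329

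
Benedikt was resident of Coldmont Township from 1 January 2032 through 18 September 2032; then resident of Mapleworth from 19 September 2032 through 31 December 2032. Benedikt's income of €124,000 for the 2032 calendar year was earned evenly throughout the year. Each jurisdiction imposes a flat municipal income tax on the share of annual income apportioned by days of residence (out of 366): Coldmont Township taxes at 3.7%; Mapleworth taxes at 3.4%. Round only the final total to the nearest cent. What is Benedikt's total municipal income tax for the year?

€4,482.30

Coldmont Township, 1 January – 18 September 2032: 262 days → €124,000 × 3.7% × 262/366 = €3,284.3060
Mapleworth, 19 September – 31 December 2032: 104 days → €124,000 × 3.4% × 104/366 = €1,197.9891
Total = €4,482.2951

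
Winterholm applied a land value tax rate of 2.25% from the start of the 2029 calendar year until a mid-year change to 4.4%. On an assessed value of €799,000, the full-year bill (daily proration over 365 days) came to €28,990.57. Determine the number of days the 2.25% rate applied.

Let d = days at the first rate; then 365 − d days at the second rate.
€799,000 × [2.25%·d + 4.4%·(365−d)] / 365 = €28,990.57
Solving gives d = 131, so the new rate took effect on 12 May 2029.

131 days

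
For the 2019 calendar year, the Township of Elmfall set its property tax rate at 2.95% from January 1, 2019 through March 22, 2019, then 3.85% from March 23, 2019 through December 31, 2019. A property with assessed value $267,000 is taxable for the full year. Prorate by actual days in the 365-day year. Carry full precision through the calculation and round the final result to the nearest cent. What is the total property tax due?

$9,746.23

January 1 – March 22, 2019: 81 days at 2.95% → $267,000 × 2.95% × 81/365 = $1,747.9356
March 23 – December 31, 2019: 284 days at 3.85% → $267,000 × 3.85% × 284/365 = $7,998.2959
Total = $9,746.2315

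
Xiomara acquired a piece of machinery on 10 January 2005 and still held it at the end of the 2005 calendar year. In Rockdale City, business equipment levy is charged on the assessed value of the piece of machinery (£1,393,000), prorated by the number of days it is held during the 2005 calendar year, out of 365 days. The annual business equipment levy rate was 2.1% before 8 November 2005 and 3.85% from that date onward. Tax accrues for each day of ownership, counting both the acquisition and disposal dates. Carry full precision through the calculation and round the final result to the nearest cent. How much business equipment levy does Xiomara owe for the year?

£32,138.23

10 January – 7 November 2005: 302 days at 2.1% → £1,393,000 × 2.1% × 302/365 = £24,203.8521
8 November – 31 December 2005: 54 days at 3.85% → £1,393,000 × 3.85% × 54/365 = £7,934.3753
Total = £32,138.2274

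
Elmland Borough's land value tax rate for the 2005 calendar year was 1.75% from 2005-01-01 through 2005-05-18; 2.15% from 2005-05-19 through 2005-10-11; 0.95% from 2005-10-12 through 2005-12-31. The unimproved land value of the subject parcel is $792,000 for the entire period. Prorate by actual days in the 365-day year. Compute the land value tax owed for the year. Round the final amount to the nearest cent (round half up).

$13,721.13

2005-01-01 to 2005-05-18: 138 days at 1.75% → $792,000 × 1.75% × 138/365 = $5,240.2192
2005-05-19 to 2005-10-11: 146 days at 2.15% → $792,000 × 2.15% × 146/365 = $6,811.2000
2005-10-12 to 2005-12-31: 81 days at 0.95% → $792,000 × 0.95% × 81/365 = $1,669.7096
Total = $13,721.1288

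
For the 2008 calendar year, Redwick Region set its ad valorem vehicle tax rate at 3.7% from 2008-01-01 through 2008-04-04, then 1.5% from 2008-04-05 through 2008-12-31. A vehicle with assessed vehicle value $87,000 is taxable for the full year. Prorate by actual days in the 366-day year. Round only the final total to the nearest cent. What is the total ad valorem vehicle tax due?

$1,801.80

2008-01-01 to 2008-04-04: 95 days at 3.7% → $87,000 × 3.7% × 95/366 = $835.5328
2008-04-05 to 2008-12-31: 271 days at 1.5% → $87,000 × 1.5% × 271/366 = $966.2705
Total = $1,801.8033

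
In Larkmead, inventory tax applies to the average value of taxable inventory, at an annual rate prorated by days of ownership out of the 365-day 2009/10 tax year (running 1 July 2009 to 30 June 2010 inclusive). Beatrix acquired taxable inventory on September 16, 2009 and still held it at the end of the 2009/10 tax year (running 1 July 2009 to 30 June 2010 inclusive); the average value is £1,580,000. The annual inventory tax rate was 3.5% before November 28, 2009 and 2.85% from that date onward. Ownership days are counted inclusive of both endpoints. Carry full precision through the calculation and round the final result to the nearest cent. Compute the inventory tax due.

£37,584.52

September 16 – November 27, 2009: 73 days at 3.5% → £1,580,000 × 3.5% × 73/365 = £11,060.0000
November 28, 2009 – June 30, 2010: 215 days at 2.85% → £1,580,000 × 2.85% × 215/365 = £26,524.5205
Total = £37,584.5205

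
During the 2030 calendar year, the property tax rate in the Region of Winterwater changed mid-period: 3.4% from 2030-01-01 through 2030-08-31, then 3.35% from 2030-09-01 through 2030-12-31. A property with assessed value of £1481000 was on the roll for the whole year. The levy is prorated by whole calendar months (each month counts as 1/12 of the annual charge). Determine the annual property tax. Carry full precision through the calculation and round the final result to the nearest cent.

2030-01-01 to 2030-08-31: 8 months at 3.4% → £1481000 × 3.4% × 8/12 = £33569.3333
2030-09-01 to 2030-12-31: 4 months at 3.35% → £1481000 × 3.35% × 4/12 = £16537.8333
Total = £50107.1667

£50107.17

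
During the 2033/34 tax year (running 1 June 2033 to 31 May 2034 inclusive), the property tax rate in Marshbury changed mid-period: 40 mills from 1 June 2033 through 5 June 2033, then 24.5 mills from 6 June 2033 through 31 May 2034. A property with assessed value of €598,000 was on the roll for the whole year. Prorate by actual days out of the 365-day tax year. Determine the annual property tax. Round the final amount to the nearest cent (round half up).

1 June – 5 June 2033: 5 days at 40 mills → €598,000 × 4% × 5/365 = €327.6712
6 June 2033 – 31 May 2034: 360 days at 24.5 mills → €598,000 × 2.45% × 360/365 = €14,450.3014
Total = €14,777.9726

€14,777.97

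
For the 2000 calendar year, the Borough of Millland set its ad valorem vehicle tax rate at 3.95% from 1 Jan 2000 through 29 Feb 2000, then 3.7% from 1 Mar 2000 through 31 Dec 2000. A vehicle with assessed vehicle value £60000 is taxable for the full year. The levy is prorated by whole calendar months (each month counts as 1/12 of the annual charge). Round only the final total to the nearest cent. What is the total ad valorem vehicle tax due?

£2245.00

1 Jan – 29 Feb 2000: 2 months at 3.95% → £60000 × 3.95% × 2/12 = £395.0000
1 Mar – 31 Dec 2000: 10 months at 3.7% → £60000 × 3.7% × 10/12 = £1850.0000
Total = £2245.0000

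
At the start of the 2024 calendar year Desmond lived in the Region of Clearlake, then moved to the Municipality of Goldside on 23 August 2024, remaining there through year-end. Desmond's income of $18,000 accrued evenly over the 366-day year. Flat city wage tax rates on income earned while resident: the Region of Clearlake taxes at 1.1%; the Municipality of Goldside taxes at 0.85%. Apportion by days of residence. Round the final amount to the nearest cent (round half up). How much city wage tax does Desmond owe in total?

The Region of Clearlake, 1 January – 22 August 2024: 235 days → $18,000 × 1.1% × 235/366 = $127.1311
The Municipality of Goldside, 23 August – 31 December 2024: 131 days → $18,000 × 0.85% × 131/366 = $54.7623
Total = $181.8934

$181.89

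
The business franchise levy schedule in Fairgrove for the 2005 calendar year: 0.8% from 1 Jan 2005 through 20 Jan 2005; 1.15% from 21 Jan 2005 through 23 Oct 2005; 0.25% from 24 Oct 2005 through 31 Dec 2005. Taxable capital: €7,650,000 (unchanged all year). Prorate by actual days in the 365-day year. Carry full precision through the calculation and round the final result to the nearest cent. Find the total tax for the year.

1 Jan – 20 Jan 2005: 20 days at 0.8% → €7,650,000 × 0.8% × 20/365 = €3,353.4247
21 Jan – 23 Oct 2005: 276 days at 1.15% → €7,650,000 × 1.15% × 276/365 = €66,523.5616
24 Oct – 31 Dec 2005: 69 days at 0.25% → €7,650,000 × 0.25% × 69/365 = €3,615.4110
Total = €73,492.3973

€73,492.40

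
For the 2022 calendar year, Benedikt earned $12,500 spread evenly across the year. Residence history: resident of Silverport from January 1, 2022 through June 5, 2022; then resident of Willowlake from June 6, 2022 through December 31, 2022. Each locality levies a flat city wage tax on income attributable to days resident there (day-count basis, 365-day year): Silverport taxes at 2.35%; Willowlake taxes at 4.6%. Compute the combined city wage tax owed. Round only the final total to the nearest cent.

Silverport, January 1 – June 5, 2022: 156 days → $12,500 × 2.35% × 156/365 = $125.5479
Willowlake, June 6 – December 31, 2022: 209 days → $12,500 × 4.6% × 209/365 = $329.2466
Total = $454.7945

$454.79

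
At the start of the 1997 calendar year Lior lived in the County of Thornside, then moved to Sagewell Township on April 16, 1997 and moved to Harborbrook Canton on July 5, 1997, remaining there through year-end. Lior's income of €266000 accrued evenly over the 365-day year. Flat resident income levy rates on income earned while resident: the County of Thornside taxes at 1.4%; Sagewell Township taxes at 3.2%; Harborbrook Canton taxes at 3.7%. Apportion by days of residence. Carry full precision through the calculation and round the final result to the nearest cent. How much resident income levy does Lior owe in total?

€7790.52

The County of Thornside, January 1 – April 15, 1997: 105 days → €266000 × 1.4% × 105/365 = €1071.2877
Sagewell Township, April 16 – July 4, 1997: 80 days → €266000 × 3.2% × 80/365 = €1865.6438
Harborbrook Canton, July 5 – December 31, 1997: 180 days → €266000 × 3.7% × 180/365 = €4853.5890
Total = €7790.5205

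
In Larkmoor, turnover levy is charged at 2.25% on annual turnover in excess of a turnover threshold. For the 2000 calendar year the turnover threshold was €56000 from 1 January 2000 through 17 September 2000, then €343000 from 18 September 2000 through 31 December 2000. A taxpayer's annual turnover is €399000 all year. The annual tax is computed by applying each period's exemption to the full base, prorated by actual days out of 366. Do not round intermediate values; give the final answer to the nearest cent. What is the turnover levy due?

€5864.94

1 January – 17 September 2000: 261 days, exemption €56000 → (€399000 − €56000) × 2.25% × 261/366 = €5503.4631
18 September – 31 December 2000: 105 days, exemption €343000 → (€399000 − €343000) × 2.25% × 105/366 = €361.4754
Total = €5864.9385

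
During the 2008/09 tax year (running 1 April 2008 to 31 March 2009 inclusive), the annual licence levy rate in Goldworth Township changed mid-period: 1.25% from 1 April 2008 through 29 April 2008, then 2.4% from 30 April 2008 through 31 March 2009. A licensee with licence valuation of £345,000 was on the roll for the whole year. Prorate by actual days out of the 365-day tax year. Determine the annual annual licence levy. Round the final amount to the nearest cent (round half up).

£7,964.77

1 April – 29 April 2008: 29 days at 1.25% → £345,000 × 1.25% × 29/365 = £342.6370
30 April 2008 – 31 March 2009: 336 days at 2.4% → £345,000 × 2.4% × 336/365 = £7,622.1370
Total = £7,964.7740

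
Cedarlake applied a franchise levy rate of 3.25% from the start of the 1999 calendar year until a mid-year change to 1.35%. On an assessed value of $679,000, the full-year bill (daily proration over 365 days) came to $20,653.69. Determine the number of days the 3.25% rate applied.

325 days

Let d = days at the first rate; then 365 − d days at the second rate.
$679,000 × [3.25%·d + 1.35%·(365−d)] / 365 = $20,653.69
Solving gives d = 325, so the new rate took effect on November 22, 1999.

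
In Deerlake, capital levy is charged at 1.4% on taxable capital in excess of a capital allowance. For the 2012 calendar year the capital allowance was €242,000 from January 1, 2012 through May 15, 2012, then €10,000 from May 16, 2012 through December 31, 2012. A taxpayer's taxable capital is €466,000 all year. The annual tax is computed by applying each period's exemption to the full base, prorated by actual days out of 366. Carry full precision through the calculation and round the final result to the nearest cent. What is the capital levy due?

€5,177.09

January 1 – May 15, 2012: 136 days, exemption €242,000 → (€466,000 − €242,000) × 1.4% × 136/366 = €1,165.2896
May 16 – December 31, 2012: 230 days, exemption €10,000 → (€466,000 − €10,000) × 1.4% × 230/366 = €4,011.8033
Total = €5,177.0929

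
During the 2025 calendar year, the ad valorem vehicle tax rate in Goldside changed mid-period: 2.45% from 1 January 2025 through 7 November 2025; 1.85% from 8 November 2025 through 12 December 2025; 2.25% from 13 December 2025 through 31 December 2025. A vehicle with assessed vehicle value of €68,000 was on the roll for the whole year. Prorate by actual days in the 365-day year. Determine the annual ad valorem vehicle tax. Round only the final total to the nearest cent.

1 January – 7 November 2025: 311 days at 2.45% → €68,000 × 2.45% × 311/365 = €1,419.5233
8 November – 12 December 2025: 35 days at 1.85% → €68,000 × 1.85% × 35/365 = €120.6301
13 December – 31 December 2025: 19 days at 2.25% → €68,000 × 2.25% × 19/365 = €79.6438
Total = €1,619.7973

€1,619.80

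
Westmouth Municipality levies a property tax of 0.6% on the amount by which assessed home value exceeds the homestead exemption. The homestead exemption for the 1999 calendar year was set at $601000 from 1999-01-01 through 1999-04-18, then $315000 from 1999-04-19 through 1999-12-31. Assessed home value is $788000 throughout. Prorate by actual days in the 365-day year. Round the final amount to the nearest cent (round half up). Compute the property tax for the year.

1999-01-01 to 1999-04-18: 108 days, exemption $601000 → ($788000 − $601000) × 0.6% × 108/365 = $331.9890
1999-04-19 to 1999-12-31: 257 days, exemption $315000 → ($788000 − $315000) × 0.6% × 257/365 = $1998.2630
Total = $2330.2521

$2330.25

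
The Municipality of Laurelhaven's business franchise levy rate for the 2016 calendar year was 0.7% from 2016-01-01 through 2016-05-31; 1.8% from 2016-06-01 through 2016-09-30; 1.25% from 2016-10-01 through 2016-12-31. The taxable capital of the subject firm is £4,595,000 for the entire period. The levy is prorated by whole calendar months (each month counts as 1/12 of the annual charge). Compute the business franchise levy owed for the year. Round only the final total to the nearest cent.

2016-01-01 to 2016-05-31: 5 months at 0.7% → £4,595,000 × 0.7% × 5/12 = £13,402.0833
2016-06-01 to 2016-09-30: 4 months at 1.8% → £4,595,000 × 1.8% × 4/12 = £27,570.0000
2016-10-01 to 2016-12-31: 3 months at 1.25% → £4,595,000 × 1.25% × 3/12 = £14,359.3750
Total = £55,331.4583

£55,331.46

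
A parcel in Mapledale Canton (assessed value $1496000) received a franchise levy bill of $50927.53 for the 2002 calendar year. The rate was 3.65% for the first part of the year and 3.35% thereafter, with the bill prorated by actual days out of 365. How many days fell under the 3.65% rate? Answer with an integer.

Let d = days at the first rate; then 365 − d days at the second rate.
$1496000 × [3.65%·d + 3.35%·(365−d)] / 365 = $50927.53
Solving gives d = 66, so the new rate took effect on March 8, 2002.

66 days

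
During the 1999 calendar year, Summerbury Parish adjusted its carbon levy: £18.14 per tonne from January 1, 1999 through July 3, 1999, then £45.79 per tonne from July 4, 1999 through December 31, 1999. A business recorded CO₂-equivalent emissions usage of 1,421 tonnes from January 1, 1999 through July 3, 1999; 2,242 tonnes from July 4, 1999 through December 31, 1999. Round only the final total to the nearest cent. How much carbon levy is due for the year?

January 1 – July 3, 1999: 1,421 tonnes at £18.14/tonne → £25,776.94
July 4 – December 31, 1999: 2,242 tonnes at £45.79/tonne → £102,661.18

£128,438.12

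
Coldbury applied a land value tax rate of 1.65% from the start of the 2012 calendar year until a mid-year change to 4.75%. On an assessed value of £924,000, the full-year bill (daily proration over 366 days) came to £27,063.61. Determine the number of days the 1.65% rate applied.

Let d = days at the first rate; then 366 − d days at the second rate.
£924,000 × [1.65%·d + 4.75%·(366−d)] / 366 = £27,063.61
Solving gives d = 215, so the new rate took effect on 3 August 2012.

215 days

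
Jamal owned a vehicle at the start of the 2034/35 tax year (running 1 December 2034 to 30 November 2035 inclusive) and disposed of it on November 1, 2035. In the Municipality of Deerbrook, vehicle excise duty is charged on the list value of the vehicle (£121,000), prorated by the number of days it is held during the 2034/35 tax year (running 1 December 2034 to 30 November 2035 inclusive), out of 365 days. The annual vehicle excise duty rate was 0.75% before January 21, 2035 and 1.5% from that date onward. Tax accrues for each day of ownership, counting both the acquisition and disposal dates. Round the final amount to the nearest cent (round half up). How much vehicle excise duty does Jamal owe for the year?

December 1, 2034 – January 20, 2035: 51 days at 0.75% → £121,000 × 0.75% × 51/365 = £126.8014
January 21 – November 1, 2035: 285 days at 1.5% → £121,000 × 1.5% × 285/365 = £1,417.1918
Total = £1,543.9932

£1,543.99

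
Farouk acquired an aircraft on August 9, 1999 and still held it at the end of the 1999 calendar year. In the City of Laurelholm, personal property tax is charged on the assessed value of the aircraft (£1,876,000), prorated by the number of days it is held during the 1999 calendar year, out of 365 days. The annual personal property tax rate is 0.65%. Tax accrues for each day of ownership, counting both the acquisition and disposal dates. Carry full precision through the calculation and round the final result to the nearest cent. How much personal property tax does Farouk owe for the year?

£4,844.19

Days held (August 9 – December 31, 1999): 145 out of 365
Tax = £1,876,000 × 0.65% × 145/365 = £4,844.1918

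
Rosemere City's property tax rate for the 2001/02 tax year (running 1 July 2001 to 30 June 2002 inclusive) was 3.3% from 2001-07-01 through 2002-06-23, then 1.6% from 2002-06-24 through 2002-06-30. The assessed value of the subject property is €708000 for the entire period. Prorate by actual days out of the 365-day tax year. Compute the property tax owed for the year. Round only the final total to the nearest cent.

2001-07-01 to 2002-06-23: 358 days at 3.3% → €708000 × 3.3% × 358/365 = €22915.9233
2002-06-24 to 2002-06-30: 7 days at 1.6% → €708000 × 1.6% × 7/365 = €217.2493
Total = €23133.1726

€23133.17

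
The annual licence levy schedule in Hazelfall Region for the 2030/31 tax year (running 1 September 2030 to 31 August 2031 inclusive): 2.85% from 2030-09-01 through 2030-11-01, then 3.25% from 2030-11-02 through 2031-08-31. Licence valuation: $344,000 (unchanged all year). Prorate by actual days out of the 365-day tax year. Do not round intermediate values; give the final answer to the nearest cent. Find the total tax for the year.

2030-09-01 to 2030-11-01: 62 days at 2.85% → $344,000 × 2.85% × 62/365 = $1,665.3370
2030-11-02 to 2031-08-31: 303 days at 3.25% → $344,000 × 3.25% × 303/365 = $9,280.9315
Total = $10,946.2685

$10,946.27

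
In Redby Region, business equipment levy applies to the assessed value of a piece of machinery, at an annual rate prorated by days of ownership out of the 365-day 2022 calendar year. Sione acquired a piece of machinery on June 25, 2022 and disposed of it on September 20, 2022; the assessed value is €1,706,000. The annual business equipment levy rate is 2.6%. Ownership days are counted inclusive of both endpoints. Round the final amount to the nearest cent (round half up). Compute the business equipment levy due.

€10,694.05

Days held (June 25 – September 20, 2022): 88 out of 365
Tax = €1,706,000 × 2.6% × 88/365 = €10,694.0493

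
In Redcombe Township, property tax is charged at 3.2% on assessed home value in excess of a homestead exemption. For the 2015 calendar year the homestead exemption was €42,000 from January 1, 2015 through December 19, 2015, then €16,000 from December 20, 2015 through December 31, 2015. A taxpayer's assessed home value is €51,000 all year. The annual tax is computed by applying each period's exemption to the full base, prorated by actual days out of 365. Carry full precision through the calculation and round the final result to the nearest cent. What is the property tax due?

January 1 – December 19, 2015: 353 days, exemption €42,000 → (€51,000 − €42,000) × 3.2% × 353/365 = €278.5315
December 20 – December 31, 2015: 12 days, exemption €16,000 → (€51,000 − €16,000) × 3.2% × 12/365 = €36.8219
Total = €315.3534

€315.35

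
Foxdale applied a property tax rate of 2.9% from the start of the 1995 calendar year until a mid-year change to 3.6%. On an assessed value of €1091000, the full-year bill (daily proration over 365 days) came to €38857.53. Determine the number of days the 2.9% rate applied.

Let d = days at the first rate; then 365 − d days at the second rate.
€1091000 × [2.9%·d + 3.6%·(365−d)] / 365 = €38857.53
Solving gives d = 20, so the new rate took effect on 21 January 1995.

20 days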